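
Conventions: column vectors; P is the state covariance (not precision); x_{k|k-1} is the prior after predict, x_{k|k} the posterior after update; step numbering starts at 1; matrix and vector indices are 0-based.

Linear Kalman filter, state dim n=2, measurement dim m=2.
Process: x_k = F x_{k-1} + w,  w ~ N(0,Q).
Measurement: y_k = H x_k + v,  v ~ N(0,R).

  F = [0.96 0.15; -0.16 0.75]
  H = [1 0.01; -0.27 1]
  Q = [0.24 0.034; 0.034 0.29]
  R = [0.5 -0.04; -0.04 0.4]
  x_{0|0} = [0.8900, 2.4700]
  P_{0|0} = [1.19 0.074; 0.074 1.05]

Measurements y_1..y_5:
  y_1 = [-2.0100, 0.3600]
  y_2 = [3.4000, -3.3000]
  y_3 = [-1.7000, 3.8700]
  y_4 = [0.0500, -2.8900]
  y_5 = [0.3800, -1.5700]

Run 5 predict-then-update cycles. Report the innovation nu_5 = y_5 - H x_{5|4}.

step 1: x^-=[1.2249, 1.7101]  P^-=[1.3816 0.0208; 0.0208 0.8933]  S=[1.8821 -0.3833; -0.3833 1.3828]  K=[0.7231 -0.0542; 0.1553 0.6850]  nu=[-3.2520, -1.0194]  x^+=[-1.0715, 0.5067]  P^+=[0.3633 0.0475; 0.0475 0.2806]
step 2: x^-=[-0.9526, 0.5514]  P^-=[0.5948 0.0428; 0.0428 0.4458]  S=[1.0957 -0.1534; -0.1534 0.8660]  K=[0.5375 -0.0408; 0.1162 0.5220]  nu=[4.3471, -4.1086]  x^+=[1.5515, -1.0879]  P^+=[0.2700 0.0351; 0.0351 0.2136]
step 3: x^-=[1.3263, -1.0642]  P^-=[0.5038 0.0410; 0.0410 0.4086]  S=[1.0046 -0.1311; -0.1311 0.8232]  K=[0.4971 -0.0363; 0.1102 0.5005]  nu=[-3.0156, 5.2923]  x^+=[-0.3650, 1.2523]  P^+=[0.2497 0.0330; 0.0330 0.2047]
step 4: x^-=[-0.1625, 0.9977]  P^-=[0.4842 0.0417; 0.0417 0.4036]  S=[0.9851 -0.1252; -0.1252 0.8164]  K=[0.4876 -0.0344; 0.1096 0.4974]  nu=[0.2025, -3.9315]  x^+=[0.0714, -0.9357]  P^+=[0.2448 0.0329; 0.0329 0.2034]
step 5: x^-=[-0.0719, -0.7132]  P^-=[0.4797 0.0421; 0.0421 0.4028]  S=[0.9806 -0.1235; -0.1235 0.8150]  K=[0.4854 -0.0337; 0.1096 0.4969]  nu=[0.4590, -0.8762]  x^+=[0.1804, -1.0982]  P^+=[0.2437 0.0329; 0.0329 0.2033]

innov = [0.4590, -0.8762]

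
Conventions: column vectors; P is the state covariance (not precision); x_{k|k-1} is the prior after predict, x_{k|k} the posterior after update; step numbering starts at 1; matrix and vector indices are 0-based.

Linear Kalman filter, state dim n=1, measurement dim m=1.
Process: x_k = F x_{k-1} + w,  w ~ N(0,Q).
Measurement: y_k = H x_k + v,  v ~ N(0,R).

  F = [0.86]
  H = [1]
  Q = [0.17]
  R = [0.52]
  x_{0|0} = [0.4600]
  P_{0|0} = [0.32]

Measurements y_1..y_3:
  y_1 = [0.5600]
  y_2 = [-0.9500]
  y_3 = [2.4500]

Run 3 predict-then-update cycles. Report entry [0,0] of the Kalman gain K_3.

step 1: x^-=[0.3956]  P^-=[0.4067]  S=[0.9267]  K=[0.4389]  nu=[0.1644]  x^+=[0.4677]  P^+=[0.2282]
step 2: x^-=[0.4023]  P^-=[0.3388]  S=[0.8588]  K=[0.3945]  nu=[-1.3523]  x^+=[-0.1312]  P^+=[0.2051]
step 3: x^-=[-0.1128]  P^-=[0.3217]  S=[0.8417]  K=[0.3822]  nu=[2.5628]  x^+=[0.8667]  P^+=[0.1988]

K[0,0] = 0.3822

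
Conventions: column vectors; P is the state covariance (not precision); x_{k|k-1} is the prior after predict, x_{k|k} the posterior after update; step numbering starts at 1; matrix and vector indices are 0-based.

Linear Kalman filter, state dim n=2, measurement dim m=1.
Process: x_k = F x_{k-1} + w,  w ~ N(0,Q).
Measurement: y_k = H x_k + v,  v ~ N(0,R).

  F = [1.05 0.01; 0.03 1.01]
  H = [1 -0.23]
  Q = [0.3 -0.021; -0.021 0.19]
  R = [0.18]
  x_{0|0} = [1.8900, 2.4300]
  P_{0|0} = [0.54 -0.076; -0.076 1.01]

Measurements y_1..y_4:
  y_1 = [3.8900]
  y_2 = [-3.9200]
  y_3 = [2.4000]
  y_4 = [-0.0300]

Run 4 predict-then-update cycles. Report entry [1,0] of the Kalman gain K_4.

step 1: x^-=[2.0088, 2.5110]  P^-=[0.8939 -0.0744; -0.0744 1.2162]  S=[1.1724]  K=[0.7770; -0.3021]  nu=[2.4587]  x^+=[3.9192, 1.7683]  P^+=[0.1860 0.2008; 0.2008 1.1092]
step 2: x^-=[4.1329, 1.9036]  P^-=[0.5094 0.2090; 0.2090 1.3338]  S=[0.6638]  K=[0.6950; -0.1473]  nu=[-7.6150]  x^+=[-1.1594, 3.0251]  P^+=[0.1888 0.2770; 0.2770 1.3194]
step 3: x^-=[-1.1871, 3.0206]  P^-=[0.5141 0.2921; 0.2921 1.5529]  S=[0.6419]  K=[0.6963; -0.1014]  nu=[4.2819]  x^+=[1.7941, 2.5863]  P^+=[0.2029 0.3374; 0.3374 1.5463]
step 4: x^-=[1.9097, 2.6660]  P^-=[0.5310 0.3589; 0.3589 1.7880]  S=[0.6404]  K=[0.7002; -0.0817]  nu=[-1.3265]  x^+=[0.9809, 2.7744]  P^+=[0.2170 0.3956; 0.3956 1.7838]

K[1,0] = -0.0817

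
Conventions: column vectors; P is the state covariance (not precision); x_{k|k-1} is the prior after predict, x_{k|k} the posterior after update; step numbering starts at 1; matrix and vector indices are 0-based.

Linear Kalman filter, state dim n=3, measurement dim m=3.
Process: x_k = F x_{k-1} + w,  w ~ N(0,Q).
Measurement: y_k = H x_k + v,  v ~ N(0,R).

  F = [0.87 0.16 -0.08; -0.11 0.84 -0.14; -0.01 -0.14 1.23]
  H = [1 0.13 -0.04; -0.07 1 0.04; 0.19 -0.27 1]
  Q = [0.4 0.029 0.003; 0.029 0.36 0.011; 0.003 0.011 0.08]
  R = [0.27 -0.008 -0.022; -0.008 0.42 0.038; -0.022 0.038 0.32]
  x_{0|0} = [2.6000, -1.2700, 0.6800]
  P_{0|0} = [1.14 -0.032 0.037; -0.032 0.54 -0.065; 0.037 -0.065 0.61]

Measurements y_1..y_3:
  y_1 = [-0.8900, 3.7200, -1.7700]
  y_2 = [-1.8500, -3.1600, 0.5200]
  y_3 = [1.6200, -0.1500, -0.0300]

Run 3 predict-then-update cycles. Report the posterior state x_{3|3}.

x_post = [0.7132, -0.2793, -0.2291]

step 1: x^-=[2.0044, -1.4480, 0.9882]  P^-=[1.2682 -0.0219 -0.0490; -0.0219 0.7891 -0.2299; -0.0490 -0.2299 1.0350]  S=[1.5538 -0.0116 0.0742; -0.0116 1.2019 -0.3795; 0.0742 -0.3795 1.5660]  K=[0.8117 -0.0629 0.0726; 0.0692 0.6060 -0.1419; -0.1111 0.0713 0.7171]  nu=[-2.6666, 5.2688, -3.5300]  x^+=[-0.7479, 2.0616, -0.8710]  P^+=[0.2181 -0.0132 -0.0420; -0.0132 0.2459 0.0450; -0.0420 0.0450 0.2548]
step 2: x^-=[-0.2511, 1.9359, -1.3524]  P^-=[0.5740 0.0353 -0.0635; 0.0353 0.5317 -0.0087; -0.0635 -0.0087 0.4558]  S=[0.8681 0.0528 -0.0227; 0.0528 0.9499 -0.0922; -0.0227 -0.0922 0.8122]  K=[0.6734 -0.0395 0.0587; 0.0848 0.5408 -0.1154; -0.0854 0.0734 0.5551]  nu=[-1.9046, -5.0594, 2.4429]  x^+=[-1.1903, -1.2437, -0.2049]  P^+=[0.1803 -0.0058 -0.0333; -0.0058 0.2200 0.0423; -0.0333 0.0423 0.2001]
step 3: x^-=[-1.2182, -0.8851, -0.0660]  P^-=[0.5453 0.0394 -0.0494; 0.0394 0.5114 -0.0002; -0.0494 -0.0002 0.3732]  S=[0.8387 0.0567 -0.0100; 0.0567 0.9294 -0.0813; -0.0100 -0.0813 0.7275]  K=[0.6618 -0.0355 0.0650; 0.0889 0.5314 -0.1192; -0.0753 0.0685 0.5068]  nu=[2.9506, 0.6525, 0.0285]  x^+=[0.7132, -0.2793, -0.2291]  P^+=[0.1769 -0.0041 -0.0298; -0.0041 0.2161 0.0392; -0.0298 0.0392 0.1827]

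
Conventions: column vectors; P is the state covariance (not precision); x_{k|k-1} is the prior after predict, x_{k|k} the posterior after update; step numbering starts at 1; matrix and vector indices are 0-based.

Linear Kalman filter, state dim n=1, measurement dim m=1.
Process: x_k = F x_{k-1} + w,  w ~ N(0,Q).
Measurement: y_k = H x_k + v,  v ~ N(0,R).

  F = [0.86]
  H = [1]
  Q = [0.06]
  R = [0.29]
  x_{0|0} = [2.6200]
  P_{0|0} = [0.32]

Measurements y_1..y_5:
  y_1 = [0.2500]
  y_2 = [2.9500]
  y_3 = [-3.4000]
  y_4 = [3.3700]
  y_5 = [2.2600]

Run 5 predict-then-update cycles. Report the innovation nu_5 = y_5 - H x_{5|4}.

step 1: x^-=[2.2532]  P^-=[0.2967]  S=[0.5867]  K=[0.5057]  nu=[-2.0032]  x^+=[1.2402]  P^+=[0.1466]
step 2: x^-=[1.0666]  P^-=[0.1685]  S=[0.4585]  K=[0.3674]  nu=[1.8834]  x^+=[1.7586]  P^+=[0.1066]
step 3: x^-=[1.5124]  P^-=[0.1388]  S=[0.4288]  K=[0.3237]  nu=[-4.9124]  x^+=[-0.0778]  P^+=[0.0939]
step 4: x^-=[-0.0669]  P^-=[0.1294]  S=[0.4194]  K=[0.3086]  nu=[3.4369]  x^+=[0.9937]  P^+=[0.0895]
step 5: x^-=[0.8546]  P^-=[0.1262]  S=[0.4162]  K=[0.3032]  nu=[1.4054]  x^+=[1.2807]  P^+=[0.0879]

innov = [1.4054]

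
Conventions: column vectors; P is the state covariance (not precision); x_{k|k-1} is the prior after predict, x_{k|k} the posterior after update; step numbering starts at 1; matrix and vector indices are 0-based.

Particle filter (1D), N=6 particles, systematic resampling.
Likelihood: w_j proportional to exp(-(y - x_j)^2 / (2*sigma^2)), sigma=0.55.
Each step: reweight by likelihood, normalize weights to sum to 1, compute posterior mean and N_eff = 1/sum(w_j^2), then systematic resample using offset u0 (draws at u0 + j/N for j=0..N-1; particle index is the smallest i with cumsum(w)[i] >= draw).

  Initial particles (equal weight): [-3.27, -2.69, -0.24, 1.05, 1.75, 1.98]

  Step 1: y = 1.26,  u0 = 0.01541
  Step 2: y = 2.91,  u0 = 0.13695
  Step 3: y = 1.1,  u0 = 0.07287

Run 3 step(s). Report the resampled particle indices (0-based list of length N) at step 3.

resampled_idx = [0, 1, 1, 2, 3, 5]

step 1: w=[0.0000, 0.0000, 0.0118, 0.4533, 0.3279, 0.2070]  mean=1.4567  Neff=2.8092  idx=[3, 3, 3, 4, 4, 5]
step 2: w=[0.0071, 0.0071, 0.0071, 0.2323, 0.2323, 0.5142]  mean=1.8535  Neff=2.6846  idx=[3, 4, 4, 5, 5, 5]
step 3: w=[0.2138, 0.2138, 0.2138, 0.1195, 0.1195, 0.1195]  mean=1.8325  Neff=5.5554  idx=[0, 1, 1, 2, 3, 5]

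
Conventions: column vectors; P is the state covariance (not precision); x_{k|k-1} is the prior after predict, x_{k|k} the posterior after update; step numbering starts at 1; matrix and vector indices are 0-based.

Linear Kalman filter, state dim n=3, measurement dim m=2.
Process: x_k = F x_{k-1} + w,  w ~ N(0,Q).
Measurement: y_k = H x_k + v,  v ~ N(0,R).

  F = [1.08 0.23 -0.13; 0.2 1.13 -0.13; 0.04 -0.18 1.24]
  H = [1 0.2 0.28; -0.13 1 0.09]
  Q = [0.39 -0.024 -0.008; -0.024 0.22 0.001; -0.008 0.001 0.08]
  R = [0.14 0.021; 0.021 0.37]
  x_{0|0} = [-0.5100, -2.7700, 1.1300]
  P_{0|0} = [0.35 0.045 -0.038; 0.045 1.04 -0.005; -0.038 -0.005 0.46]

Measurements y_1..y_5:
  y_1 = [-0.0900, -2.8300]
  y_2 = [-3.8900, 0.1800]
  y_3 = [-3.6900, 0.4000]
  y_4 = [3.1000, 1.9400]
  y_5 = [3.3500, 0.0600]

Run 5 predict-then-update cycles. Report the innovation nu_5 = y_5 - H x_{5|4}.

innov = [0.7926, -1.7066]

step 1: x^-=[-1.3348, -3.3790, 1.8794]  P^-=[0.8944 0.3939 -0.1707; 0.3939 1.5935 -0.2978; -0.1707 -0.2978 0.8194]  S=[1.1910 0.5298; 0.5298 1.8333]  K=[0.8186 -0.0935; 0.1842 0.7734; 0.0555 -0.1262]  nu=[1.3944, 0.2063]  x^+=[-0.2127, -2.9625, 1.9307]  P^+=[0.1614 0.0206 -0.1889; 0.0206 0.3055 -0.1415; -0.1889 -0.1415 0.7939]
step 2: x^-=[-1.1621, -3.6412, 2.9188]  P^-=[0.6796 0.1862 -0.4411; 0.1862 0.6906 -0.4351; -0.4411 -0.4351 1.3551]  S=[0.7321 0.1329; 0.1329 0.9667]  K=[0.8199 -0.0526; 0.1628 0.6265; -0.1590 -0.2428]  nu=[-2.8169, 3.4074]  x^+=[-3.6511, -1.9650, 2.5397]  P^+=[0.1962 0.0532 -0.3326; 0.0532 0.2647 -0.2506; -0.3326 -0.2506 1.2693]
step 3: x^-=[-4.7252, -3.2808, 3.3568]  P^-=[0.7891 0.2756 -0.7460; 0.2756 0.7023 -0.6932; -0.7460 -0.6932 2.1187]  S=[0.7381 0.1342; 0.1342 0.9238]  K=[0.8627 -0.0106; 0.1868 0.6267; -0.3236 -0.3920]  nu=[0.7515, 2.7644]  x^+=[-4.1064, -1.4078, 2.0299]  P^+=[0.2421 0.0906 -0.4989; 0.0906 0.2822 -0.3846; -0.4989 -0.3846 1.8654]
step 4: x^-=[-5.0226, -2.6760, 2.6063]  P^-=[0.9270 0.3989 -1.1110; 0.3989 0.8014 -1.0234; -1.1110 -1.0234 3.0787]  S=[0.7632 0.1624; 0.1624 0.9501]  K=[0.9045 0.0332; 0.2179 0.6548; -0.4769 -0.5520]  nu=[7.9280, 3.7285]  x^+=[2.2719, 1.4929, -3.2328]  P^+=[0.2918 0.1305 -0.6807; 0.1305 0.3115 -0.5304; -0.6807 -0.5304 2.5301]
step 5: x^-=[3.2173, 2.5616, -4.1865]  P^-=[1.0773 0.5350 -1.5121; 0.5350 0.9225 -1.3876; -1.5121 -1.3876 4.1483]  S=[0.7913 0.1966; 0.1966 0.9908]  K=[0.9432 0.0742; 0.2480 0.6856; -0.6193 -0.7025]  nu=[0.7926, -1.7066]  x^+=[3.8382, 1.5882, -3.4784]  P^+=[0.3404 0.1688 -0.8590; 0.1688 0.3412 -0.6712; -0.8590 -0.6712 3.1849]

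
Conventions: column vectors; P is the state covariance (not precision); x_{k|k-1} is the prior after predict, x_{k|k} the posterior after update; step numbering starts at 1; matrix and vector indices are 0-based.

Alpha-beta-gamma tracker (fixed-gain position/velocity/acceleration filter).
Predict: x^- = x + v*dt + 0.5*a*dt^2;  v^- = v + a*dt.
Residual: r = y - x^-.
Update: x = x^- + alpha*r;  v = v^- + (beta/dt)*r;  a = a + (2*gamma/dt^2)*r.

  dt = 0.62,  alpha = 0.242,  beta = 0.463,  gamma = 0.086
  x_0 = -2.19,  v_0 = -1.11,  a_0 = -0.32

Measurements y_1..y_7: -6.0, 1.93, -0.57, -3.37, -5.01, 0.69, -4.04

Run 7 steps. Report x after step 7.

step 1: x_pred=-2.9397  r=-3.0603  x^+=-3.6803  v^+=-3.5938  a^+=-1.6893
step 2: x_pred=-6.2331  r=8.1631  x^+=-4.2576  v^+=1.4549  a^+=1.9633
step 3: x_pred=-2.9783  r=2.4083  x^+=-2.3955  v^+=4.4705  a^+=3.0408
step 4: x_pred=0.9607  r=-4.3307  x^+=-0.0873  v^+=3.1218  a^+=1.1031
step 5: x_pred=2.0602  r=-7.0702  x^+=0.3492  v^+=-1.4741  a^+=-2.0605
step 6: x_pred=-0.9608  r=1.6508  x^+=-0.5613  v^+=-1.5189  a^+=-1.3218
step 7: x_pred=-1.7571  r=-2.2829  x^+=-2.3095  v^+=-4.0433  a^+=-2.3434

x_post = -2.3095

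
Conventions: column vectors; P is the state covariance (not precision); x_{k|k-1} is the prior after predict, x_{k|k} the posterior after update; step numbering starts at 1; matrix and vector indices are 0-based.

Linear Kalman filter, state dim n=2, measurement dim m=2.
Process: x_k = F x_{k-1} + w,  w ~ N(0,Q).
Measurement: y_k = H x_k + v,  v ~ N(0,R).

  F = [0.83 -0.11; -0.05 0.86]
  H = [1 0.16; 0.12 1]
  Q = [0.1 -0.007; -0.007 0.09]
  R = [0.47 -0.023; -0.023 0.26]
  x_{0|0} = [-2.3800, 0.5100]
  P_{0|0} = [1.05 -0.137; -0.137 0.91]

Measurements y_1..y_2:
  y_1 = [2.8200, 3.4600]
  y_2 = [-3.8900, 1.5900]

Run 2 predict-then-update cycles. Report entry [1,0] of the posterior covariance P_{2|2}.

step 1: x^-=[-2.0315, 0.5576]  P^-=[0.8594 -0.2352; -0.2352 0.7774]  S=[1.2740 -0.0352; -0.0352 0.9934]  K=[0.6420 -0.1102; -0.0662 0.7519]  nu=[4.7623, 3.1462]  x^+=[0.6789, 2.6078]  P^+=[0.3173 -0.0815; -0.0815 0.2068]
step 2: x^-=[0.2767, 2.2088]  P^-=[0.3360 -0.0983; -0.0983 0.2507]  S=[0.7809 -0.0428; -0.0428 0.4920]  K=[0.4055 -0.0827; -0.0482 0.4815]  nu=[-4.5201, -0.6520]  x^+=[-1.5025, 2.1126]  P^+=[0.2013 -0.0550; -0.0550 0.1329]

P_post[1,0] = -0.0550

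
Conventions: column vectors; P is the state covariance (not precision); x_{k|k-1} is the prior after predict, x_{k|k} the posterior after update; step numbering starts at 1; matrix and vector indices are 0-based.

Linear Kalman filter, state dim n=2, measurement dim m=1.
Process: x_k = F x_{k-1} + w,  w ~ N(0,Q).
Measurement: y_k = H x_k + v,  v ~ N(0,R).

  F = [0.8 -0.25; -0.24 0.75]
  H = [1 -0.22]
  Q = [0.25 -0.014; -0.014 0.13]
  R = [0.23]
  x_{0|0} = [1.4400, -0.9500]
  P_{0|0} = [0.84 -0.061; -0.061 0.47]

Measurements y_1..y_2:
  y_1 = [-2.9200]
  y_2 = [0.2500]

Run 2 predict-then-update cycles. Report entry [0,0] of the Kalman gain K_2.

step 1: x^-=[1.3895, -1.0581]  P^-=[0.8414 -0.3037; -0.3037 0.4647]  S=[1.2275]  K=[0.7399; -0.3307]  nu=[-4.5423]  x^+=[-1.9712, 0.4439]  P^+=[0.1694 -0.0033; -0.0033 0.3305]
step 2: x^-=[-1.6880, 0.8060]  P^-=[0.3804 -0.1107; -0.1107 0.3269]  S=[0.6750]  K=[0.5997; -0.2706]  nu=[2.1153]  x^+=[-0.4194, 0.2337]  P^+=[0.1377 -0.0012; -0.0012 0.2775]

K[0,0] = 0.5997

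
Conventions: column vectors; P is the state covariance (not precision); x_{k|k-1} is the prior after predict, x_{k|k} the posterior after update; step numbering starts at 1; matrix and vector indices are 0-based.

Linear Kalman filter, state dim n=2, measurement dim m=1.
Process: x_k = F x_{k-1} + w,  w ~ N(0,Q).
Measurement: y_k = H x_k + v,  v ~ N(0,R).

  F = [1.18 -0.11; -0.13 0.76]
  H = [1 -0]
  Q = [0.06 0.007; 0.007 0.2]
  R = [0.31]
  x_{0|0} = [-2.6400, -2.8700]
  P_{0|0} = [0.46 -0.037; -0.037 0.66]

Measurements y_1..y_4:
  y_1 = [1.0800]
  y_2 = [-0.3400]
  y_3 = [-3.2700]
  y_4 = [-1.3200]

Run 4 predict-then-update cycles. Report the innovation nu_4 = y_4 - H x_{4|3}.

innov = [0.5218]

step 1: x^-=[-2.7995, -1.8380]  P^-=[0.7181 -0.1525; -0.1525 0.5963]  S=[1.0281]  K=[0.6985; -0.1483]  nu=[3.8795]  x^+=[-0.0898, -2.4133]  P^+=[0.2165 -0.0460; -0.0460 0.5737]
step 2: x^-=[0.1595, -1.8224]  P^-=[0.3804 -0.1161; -0.1161 0.5441]  S=[0.6904]  K=[0.5510; -0.1681]  nu=[-0.4995]  x^+=[-0.1157, -1.7384]  P^+=[0.1708 -0.0521; -0.0521 0.5246]
step 3: x^-=[0.0547, -1.3062]  P^-=[0.3177 -0.1105; -0.1105 0.5162]  S=[0.6277]  K=[0.5061; -0.1761]  nu=[-3.3247]  x^+=[-1.6280, -0.7207]  P^+=[0.1569 -0.0546; -0.0546 0.4967]
step 4: x^-=[-1.8418, -0.3361]  P^-=[0.2987 -0.1083; -0.1083 0.5003]  S=[0.6087]  K=[0.4907; -0.1780]  nu=[0.5218]  x^+=[-1.5858, -0.4290]  P^+=[0.1521 -0.0552; -0.0552 0.4811]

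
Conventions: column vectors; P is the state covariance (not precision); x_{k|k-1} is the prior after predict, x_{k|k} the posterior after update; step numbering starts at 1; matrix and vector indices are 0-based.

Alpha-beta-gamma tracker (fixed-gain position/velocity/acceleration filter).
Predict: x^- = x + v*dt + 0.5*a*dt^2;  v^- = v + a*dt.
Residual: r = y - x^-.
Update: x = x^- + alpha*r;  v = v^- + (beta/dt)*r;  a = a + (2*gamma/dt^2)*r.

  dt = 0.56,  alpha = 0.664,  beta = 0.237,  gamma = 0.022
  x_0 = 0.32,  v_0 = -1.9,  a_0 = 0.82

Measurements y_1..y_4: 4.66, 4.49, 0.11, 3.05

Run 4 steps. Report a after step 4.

a_post = 0.9991

step 1: x_pred=-0.6154  r=5.2754  x^+=2.8875  v^+=0.7918  a^+=1.5602
step 2: x_pred=3.5755  r=0.9145  x^+=4.1827  v^+=2.0526  a^+=1.6885
step 3: x_pred=5.5969  r=-5.4869  x^+=1.9536  v^+=0.6760  a^+=0.9186
step 4: x_pred=2.4762  r=0.5738  x^+=2.8572  v^+=1.4332  a^+=0.9991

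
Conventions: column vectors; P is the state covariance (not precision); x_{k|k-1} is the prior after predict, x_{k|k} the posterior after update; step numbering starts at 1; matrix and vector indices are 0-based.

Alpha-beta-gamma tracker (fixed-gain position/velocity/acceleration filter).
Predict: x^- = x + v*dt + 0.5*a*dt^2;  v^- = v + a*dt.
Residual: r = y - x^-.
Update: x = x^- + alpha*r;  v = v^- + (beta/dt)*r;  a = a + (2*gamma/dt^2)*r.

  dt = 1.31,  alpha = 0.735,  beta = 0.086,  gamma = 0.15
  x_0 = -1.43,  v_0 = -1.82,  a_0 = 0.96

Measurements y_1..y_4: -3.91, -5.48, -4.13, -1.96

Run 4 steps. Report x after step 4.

x_post = -2.0822

step 1: x_pred=-2.9905  r=-0.9195  x^+=-3.6663  v^+=-0.6228  a^+=0.7993
step 2: x_pred=-3.7963  r=-1.6837  x^+=-5.0338  v^+=0.3137  a^+=0.5049
step 3: x_pred=-4.1896  r=0.0596  x^+=-4.1458  v^+=0.9791  a^+=0.5153
step 4: x_pred=-2.4210  r=0.4610  x^+=-2.0822  v^+=1.6845  a^+=0.5959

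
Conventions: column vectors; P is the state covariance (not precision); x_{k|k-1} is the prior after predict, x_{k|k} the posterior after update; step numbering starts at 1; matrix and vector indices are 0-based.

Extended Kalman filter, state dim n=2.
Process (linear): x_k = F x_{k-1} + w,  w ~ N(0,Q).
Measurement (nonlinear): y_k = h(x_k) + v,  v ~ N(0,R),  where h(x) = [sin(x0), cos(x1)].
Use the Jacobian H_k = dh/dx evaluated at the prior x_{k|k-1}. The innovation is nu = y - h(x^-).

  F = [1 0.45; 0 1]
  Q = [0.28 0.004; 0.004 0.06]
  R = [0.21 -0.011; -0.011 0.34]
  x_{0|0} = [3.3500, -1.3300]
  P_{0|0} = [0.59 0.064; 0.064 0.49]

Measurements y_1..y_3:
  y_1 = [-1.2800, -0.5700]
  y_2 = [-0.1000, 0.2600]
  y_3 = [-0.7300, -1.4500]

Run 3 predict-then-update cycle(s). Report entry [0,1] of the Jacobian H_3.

H_jac[0,1] = 0.0000

step 1: x^-=[2.7515, -1.3300]  P^-=[1.0268 0.2885; 0.2885 0.5500]  H_jac=[-0.9249 0.0000; 0.0000 0.9711]  S=[1.0883 -0.2701; -0.2701 0.8587]  K=[-0.8587 0.0562; -0.0985 0.5910]  nu=[-1.6603, -0.8085]  x^+=[4.1317, -1.6443]  P^+=[0.1956 0.0294; 0.0294 0.2080]
step 2: x^-=[3.3918, -1.6443]  P^-=[0.5442 0.1270; 0.1270 0.2680]  H_jac=[-0.9689 0.0000; 0.0000 0.9973]  S=[0.7209 -0.1337; -0.1337 0.6066]  K=[-0.7222 0.0496; -0.0927 0.4202]  nu=[0.1476, 0.3335]  x^+=[3.3017, -1.5179]  P^+=[0.1571 0.0249; 0.0249 0.1443]
step 3: x^-=[2.6187, -1.5179]  P^-=[0.4887 0.0938; 0.0938 0.2043]  H_jac=[-0.8664 0.0000; 0.0000 0.9986]  S=[0.5768 -0.0922; -0.0922 0.5437]  K=[-0.7262 0.0492; -0.0832 0.3611]  nu=[-1.2294, -1.5029]  x^+=[3.4375, -1.9583]  P^+=[0.1766 0.0248; 0.0248 0.1239]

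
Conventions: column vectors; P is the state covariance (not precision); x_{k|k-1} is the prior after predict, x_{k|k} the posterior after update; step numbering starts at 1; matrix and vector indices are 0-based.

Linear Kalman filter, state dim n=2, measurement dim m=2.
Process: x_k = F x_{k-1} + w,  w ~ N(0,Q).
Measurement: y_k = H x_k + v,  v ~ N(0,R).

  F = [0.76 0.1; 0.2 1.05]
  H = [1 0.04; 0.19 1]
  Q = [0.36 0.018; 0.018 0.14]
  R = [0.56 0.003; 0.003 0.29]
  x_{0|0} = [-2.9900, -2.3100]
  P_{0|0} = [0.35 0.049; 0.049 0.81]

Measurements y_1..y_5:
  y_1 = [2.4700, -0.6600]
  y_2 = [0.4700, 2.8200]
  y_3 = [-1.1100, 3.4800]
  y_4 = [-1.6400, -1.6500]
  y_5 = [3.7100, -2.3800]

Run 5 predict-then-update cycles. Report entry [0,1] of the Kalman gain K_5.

step 1: x^-=[-2.5034, -3.0235]  P^-=[0.5777 0.1963; 0.1963 1.0676]  S=[1.1551 0.3533; 0.3533 1.4531]  K=[0.4780 0.0944; -0.0277 0.7671]  nu=[5.0943, 2.8391]  x^+=[0.2000, -0.9866]  P^+=[0.2689 -0.0223; -0.0223 0.2266]
step 2: x^-=[0.0534, -0.9959]  P^-=[0.5142 0.0644; 0.0644 0.3912]  S=[1.0800 0.1813; 0.1813 0.7243]  K=[0.4603 0.1087; -0.0202 0.5621]  nu=[0.4565, 3.8058]  x^+=[0.6770, 1.1342]  P^+=[0.2587 -0.0163; -0.0163 0.1660]
step 3: x^-=[0.6279, 1.3263]  P^-=[0.5086 0.0615; 0.0615 0.3266]  S=[1.0741 0.1746; 0.1746 0.6583]  K=[0.4565 0.1191; -0.0148 0.5178]  nu=[-1.7910, 2.0343]  x^+=[0.0526, 2.4062]  P^+=[0.2565 -0.0128; -0.0128 0.1525]
step 4: x^-=[0.2806, 2.5370]  P^-=[0.5077 0.0625; 0.0625 0.3131]  S=[1.0732 0.1750; 0.1750 0.6451]  K=[0.4554 0.1229; -0.0128 0.5071]  nu=[-2.0221, -4.2403]  x^+=[-1.1614, 0.4125]  P^+=[0.2558 -0.0116; -0.0116 0.1492]
step 5: x^-=[-0.8414, 0.2008]  P^-=[0.5075 0.0631; 0.0631 0.3099]  S=[1.0730 0.1754; 0.1754 0.6422]  K=[0.4550 0.1241; -0.0121 0.5045]  nu=[4.5434, -2.4209]  x^+=[0.9255, -1.0757]  P^+=[0.2556 -0.0112; -0.0112 0.1484]

K[0,1] = 0.1241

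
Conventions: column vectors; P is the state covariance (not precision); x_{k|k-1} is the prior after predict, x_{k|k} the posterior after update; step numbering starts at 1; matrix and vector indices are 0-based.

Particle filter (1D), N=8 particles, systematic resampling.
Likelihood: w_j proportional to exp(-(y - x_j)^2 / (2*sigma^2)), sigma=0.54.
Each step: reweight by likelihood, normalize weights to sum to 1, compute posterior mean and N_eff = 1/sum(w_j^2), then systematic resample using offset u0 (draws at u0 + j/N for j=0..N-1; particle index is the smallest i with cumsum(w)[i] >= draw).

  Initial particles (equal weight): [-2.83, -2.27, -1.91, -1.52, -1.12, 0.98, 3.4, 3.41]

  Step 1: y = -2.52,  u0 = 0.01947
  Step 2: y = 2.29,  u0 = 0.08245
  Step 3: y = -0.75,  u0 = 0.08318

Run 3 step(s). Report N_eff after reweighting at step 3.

N_eff = 8.0000

step 1: w=[0.3407, 0.3609, 0.2122, 0.0723, 0.0139, 0.0000, 0.0000, 0.0000]  mean=-2.3141  Neff=3.3700  idx=[0, 0, 0, 1, 1, 1, 2, 2]
step 2: w=[0.0000, 0.0000, 0.0000, 0.0022, 0.0022, 0.0022, 0.4967, 0.4967]  mean=-1.9124  Neff=2.0269  idx=[6, 6, 6, 6, 7, 7, 7, 7]
step 3: w=[0.1250, 0.1250, 0.1250, 0.1250, 0.1250, 0.1250, 0.1250, 0.1250]  mean=-1.9100  Neff=8.0000  idx=[0, 1, 2, 3, 4, 5, 6, 7]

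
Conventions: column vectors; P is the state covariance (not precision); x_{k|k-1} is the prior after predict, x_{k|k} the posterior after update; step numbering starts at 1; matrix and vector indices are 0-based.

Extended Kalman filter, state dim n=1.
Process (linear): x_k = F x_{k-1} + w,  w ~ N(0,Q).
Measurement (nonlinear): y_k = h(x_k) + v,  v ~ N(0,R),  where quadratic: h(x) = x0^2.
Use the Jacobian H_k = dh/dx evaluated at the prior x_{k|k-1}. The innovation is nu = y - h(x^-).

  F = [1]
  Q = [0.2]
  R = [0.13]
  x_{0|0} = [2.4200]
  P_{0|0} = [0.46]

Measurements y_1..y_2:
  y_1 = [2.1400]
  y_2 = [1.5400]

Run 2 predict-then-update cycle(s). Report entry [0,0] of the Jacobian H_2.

H_jac[0,0] = 3.3171

step 1: x^-=[2.4200]  P^-=[0.6600]  H_jac=[4.8400]  S=[15.5909]  K=[0.2049]  nu=[-3.7164]  x^+=[1.6586]  P^+=[0.0055]
step 2: x^-=[1.6586]  P^-=[0.2055]  H_jac=[3.3171]  S=[2.3912]  K=[0.2851]  nu=[-1.2108]  x^+=[1.3134]  P^+=[0.0112]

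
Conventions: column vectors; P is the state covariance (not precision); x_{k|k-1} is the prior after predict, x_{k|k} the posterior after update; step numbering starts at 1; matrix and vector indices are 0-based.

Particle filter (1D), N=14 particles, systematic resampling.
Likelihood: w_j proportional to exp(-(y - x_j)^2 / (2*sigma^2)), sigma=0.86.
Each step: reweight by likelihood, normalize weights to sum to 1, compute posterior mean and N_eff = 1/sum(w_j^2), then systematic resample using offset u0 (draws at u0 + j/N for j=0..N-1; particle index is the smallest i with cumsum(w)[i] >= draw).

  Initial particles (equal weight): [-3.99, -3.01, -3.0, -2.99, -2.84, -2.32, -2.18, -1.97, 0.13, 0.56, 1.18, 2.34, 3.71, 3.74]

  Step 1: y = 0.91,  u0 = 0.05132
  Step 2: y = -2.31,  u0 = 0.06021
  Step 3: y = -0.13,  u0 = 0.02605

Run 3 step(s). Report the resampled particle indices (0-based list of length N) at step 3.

step 1: w=[0.0000, 0.0000, 0.0000, 0.0000, 0.0000, 0.0003, 0.0006, 0.0013, 0.2365, 0.3285, 0.3397, 0.0896, 0.0018, 0.0016]  mean=0.8331  Neff=3.4802  idx=[8, 8, 8, 9, 9, 9, 9, 9, 10, 10, 10, 10, 11, 11]
step 2: w=[0.2423, 0.2423, 0.2423, 0.0518, 0.0518, 0.0518, 0.0518, 0.0518, 0.0036, 0.0036, 0.0036, 0.0036, 0.0000, 0.0000]  mean=0.2564  Neff=5.2760  idx=[0, 0, 0, 1, 1, 1, 2, 2, 2, 2, 3, 5, 6, 8]
step 3: w=[0.0793, 0.0793, 0.0793, 0.0793, 0.0793, 0.0793, 0.0793, 0.0793, 0.0793, 0.0793, 0.0602, 0.0602, 0.0602, 0.0260]  mean=0.2350  Neff=13.4239  idx=[0, 1, 2, 3, 3, 4, 5, 6, 7, 8, 9, 10, 11, 12]

resampled_idx = [0, 1, 2, 3, 3, 4, 5, 6, 7, 8, 9, 10, 11, 12]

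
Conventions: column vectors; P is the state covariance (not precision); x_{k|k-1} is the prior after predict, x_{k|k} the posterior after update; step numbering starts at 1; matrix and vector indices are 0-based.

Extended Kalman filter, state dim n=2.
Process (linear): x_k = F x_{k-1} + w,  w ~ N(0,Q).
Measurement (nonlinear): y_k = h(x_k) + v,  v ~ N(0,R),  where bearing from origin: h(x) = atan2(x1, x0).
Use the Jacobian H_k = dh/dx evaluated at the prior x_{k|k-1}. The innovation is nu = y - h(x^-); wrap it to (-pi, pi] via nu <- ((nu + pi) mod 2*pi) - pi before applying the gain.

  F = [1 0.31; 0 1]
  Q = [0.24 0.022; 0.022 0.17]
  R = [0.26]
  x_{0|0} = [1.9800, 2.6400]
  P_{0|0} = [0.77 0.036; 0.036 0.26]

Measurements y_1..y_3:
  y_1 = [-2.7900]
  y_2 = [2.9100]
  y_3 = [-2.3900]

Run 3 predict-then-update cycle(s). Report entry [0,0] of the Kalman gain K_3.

step 1: x^-=[2.7984, 2.6400]  P^-=[1.0573 0.1386; 0.1386 0.4300]  H_jac=[-0.1784 0.1891]  S=[0.2997]  K=[-0.5419; 0.1888]  nu=[2.7369]  x^+=[1.3153, 3.1568]  P^+=[0.9693 0.1693; 0.1693 0.4193]
step 2: x^-=[2.2939, 3.1568]  P^-=[1.3545 0.3212; 0.3212 0.5893]  H_jac=[-0.2073 0.1506]  S=[0.3115]  K=[-0.7461; 0.0712]  nu=[1.9676]  x^+=[0.8259, 3.2968]  P^+=[1.1811 0.3378; 0.3378 0.5877]
step 3: x^-=[1.8479, 3.2968]  P^-=[1.6871 0.5420; 0.5420 0.7577]  H_jac=[-0.2308 0.1294]  S=[0.3302]  K=[-0.9669; -0.0820]  nu=[2.8333]  x^+=[-0.8917, 3.0646]  P^+=[1.3783 0.5158; 0.5158 0.7555]

K[0,0] = -0.9669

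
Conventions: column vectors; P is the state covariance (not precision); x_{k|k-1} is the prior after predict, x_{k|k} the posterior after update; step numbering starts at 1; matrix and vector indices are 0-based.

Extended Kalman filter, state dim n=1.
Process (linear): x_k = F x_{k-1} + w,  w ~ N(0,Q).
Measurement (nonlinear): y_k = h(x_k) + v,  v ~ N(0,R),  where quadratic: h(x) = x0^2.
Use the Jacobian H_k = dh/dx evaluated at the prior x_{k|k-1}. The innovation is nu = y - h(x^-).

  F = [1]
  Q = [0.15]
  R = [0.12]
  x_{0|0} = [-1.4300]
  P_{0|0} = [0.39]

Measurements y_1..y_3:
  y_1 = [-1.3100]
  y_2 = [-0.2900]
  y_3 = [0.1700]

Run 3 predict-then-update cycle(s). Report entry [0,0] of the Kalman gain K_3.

K[0,0] = -0.3531

step 1: x^-=[-1.4300]  P^-=[0.5400]  H_jac=[-2.8600]  S=[4.5370]  K=[-0.3404]  nu=[-3.3549]  x^+=[-0.2880]  P^+=[0.0143]
step 2: x^-=[-0.2880]  P^-=[0.1643]  H_jac=[-0.5760]  S=[0.1745]  K=[-0.5422]  nu=[-0.3729]  x^+=[-0.0858]  P^+=[0.1130]
step 3: x^-=[-0.0858]  P^-=[0.2630]  H_jac=[-0.1715]  S=[0.1277]  K=[-0.3531]  nu=[0.1626]  x^+=[-0.1432]  P^+=[0.2470]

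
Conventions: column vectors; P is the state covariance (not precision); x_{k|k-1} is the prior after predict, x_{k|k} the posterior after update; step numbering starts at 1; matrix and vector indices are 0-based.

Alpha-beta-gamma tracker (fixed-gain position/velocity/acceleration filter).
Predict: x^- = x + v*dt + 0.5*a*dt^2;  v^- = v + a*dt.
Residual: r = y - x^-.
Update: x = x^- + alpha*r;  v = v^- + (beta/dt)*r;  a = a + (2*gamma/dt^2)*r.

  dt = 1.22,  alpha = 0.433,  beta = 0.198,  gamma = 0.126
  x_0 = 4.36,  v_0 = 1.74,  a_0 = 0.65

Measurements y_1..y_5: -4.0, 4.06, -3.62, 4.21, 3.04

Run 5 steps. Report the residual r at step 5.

resid = 8.0289

step 1: x_pred=6.9665  r=-10.9665  x^+=2.2180  v^+=0.7532  a^+=-1.2067
step 2: x_pred=2.2389  r=1.8211  x^+=3.0274  v^+=-0.4235  a^+=-0.8984
step 3: x_pred=1.8422  r=-5.4622  x^+=-0.5229  v^+=-2.4060  a^+=-1.8232
step 4: x_pred=-4.8151  r=9.0251  x^+=-0.9072  v^+=-3.1656  a^+=-0.2952
step 5: x_pred=-4.9889  r=8.0289  x^+=-1.5124  v^+=-2.2226  a^+=1.0642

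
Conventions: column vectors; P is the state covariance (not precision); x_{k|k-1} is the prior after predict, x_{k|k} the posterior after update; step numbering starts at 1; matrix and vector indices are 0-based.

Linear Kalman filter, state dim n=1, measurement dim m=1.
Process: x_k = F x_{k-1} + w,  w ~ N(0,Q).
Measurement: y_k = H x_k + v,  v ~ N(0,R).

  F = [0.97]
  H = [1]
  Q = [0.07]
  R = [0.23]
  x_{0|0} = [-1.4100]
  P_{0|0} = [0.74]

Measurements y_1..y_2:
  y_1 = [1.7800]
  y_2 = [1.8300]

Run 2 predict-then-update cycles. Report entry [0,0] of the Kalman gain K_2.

step 1: x^-=[-1.3677]  P^-=[0.7663]  S=[0.9963]  K=[0.7691]  nu=[3.1477]  x^+=[1.0533]  P^+=[0.1769]
step 2: x^-=[1.0217]  P^-=[0.2364]  S=[0.4664]  K=[0.5069]  nu=[0.8083]  x^+=[1.4314]  P^+=[0.1166]

K[0,0] = 0.5069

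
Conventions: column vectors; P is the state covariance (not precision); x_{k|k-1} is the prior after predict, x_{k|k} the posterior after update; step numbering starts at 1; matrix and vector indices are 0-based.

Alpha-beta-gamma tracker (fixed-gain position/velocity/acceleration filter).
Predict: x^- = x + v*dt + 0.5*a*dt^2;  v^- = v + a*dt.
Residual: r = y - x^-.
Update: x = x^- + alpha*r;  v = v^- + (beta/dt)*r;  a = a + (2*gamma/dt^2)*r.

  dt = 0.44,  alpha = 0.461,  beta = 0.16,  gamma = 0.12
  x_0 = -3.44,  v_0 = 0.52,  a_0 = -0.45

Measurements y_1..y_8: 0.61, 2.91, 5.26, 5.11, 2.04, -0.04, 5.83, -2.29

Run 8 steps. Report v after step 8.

v_post = -18.3369

step 1: x_pred=-3.2548  r=3.8648  x^+=-1.4731  v^+=1.7274  a^+=4.3410
step 2: x_pred=-0.2929  r=3.2029  x^+=1.1837  v^+=4.8021  a^+=8.3115
step 3: x_pred=4.1011  r=1.1589  x^+=4.6354  v^+=8.8806  a^+=9.7481
step 4: x_pred=9.4864  r=-4.3764  x^+=7.4689  v^+=11.5783  a^+=4.3228
step 5: x_pred=12.9818  r=-10.9418  x^+=7.9376  v^+=9.5015  a^+=-9.2414
step 6: x_pred=11.2237  r=-11.2637  x^+=6.0311  v^+=1.3394  a^+=-23.2047
step 7: x_pred=4.3742  r=1.4558  x^+=5.0453  v^+=-8.3413  a^+=-21.4000
step 8: x_pred=-0.6964  r=-1.5936  x^+=-1.4310  v^+=-18.3369  a^+=-23.3756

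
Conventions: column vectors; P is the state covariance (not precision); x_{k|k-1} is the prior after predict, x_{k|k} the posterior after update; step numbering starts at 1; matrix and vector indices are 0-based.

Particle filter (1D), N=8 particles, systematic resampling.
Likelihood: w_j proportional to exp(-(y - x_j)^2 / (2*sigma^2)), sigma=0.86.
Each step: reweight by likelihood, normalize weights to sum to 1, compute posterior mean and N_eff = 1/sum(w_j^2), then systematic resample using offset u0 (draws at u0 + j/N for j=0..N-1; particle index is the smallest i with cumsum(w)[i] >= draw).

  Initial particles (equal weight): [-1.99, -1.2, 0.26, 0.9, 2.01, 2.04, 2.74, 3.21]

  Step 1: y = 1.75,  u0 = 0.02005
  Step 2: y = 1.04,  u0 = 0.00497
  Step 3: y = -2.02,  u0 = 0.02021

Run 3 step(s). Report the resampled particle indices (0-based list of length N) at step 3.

resampled_idx = [0, 0, 0, 0, 1, 1, 1, 1]

step 1: w=[0.0000, 0.0008, 0.0638, 0.1757, 0.2736, 0.2706, 0.1476, 0.0678]  mean=1.8978  Neff=4.7751  idx=[2, 3, 4, 4, 5, 5, 5, 6]
step 2: w=[0.1515, 0.2255, 0.1210, 0.1210, 0.1162, 0.1162, 0.1162, 0.0324]  mean=1.5287  Neff=6.9136  idx=[0, 0, 1, 2, 3, 4, 5, 6]
step 3: w=[0.4744, 0.4744, 0.0500, 0.0003, 0.0003, 0.0002, 0.0002, 0.0002]  mean=0.2942  Neff=2.2096  idx=[0, 0, 0, 0, 1, 1, 1, 1]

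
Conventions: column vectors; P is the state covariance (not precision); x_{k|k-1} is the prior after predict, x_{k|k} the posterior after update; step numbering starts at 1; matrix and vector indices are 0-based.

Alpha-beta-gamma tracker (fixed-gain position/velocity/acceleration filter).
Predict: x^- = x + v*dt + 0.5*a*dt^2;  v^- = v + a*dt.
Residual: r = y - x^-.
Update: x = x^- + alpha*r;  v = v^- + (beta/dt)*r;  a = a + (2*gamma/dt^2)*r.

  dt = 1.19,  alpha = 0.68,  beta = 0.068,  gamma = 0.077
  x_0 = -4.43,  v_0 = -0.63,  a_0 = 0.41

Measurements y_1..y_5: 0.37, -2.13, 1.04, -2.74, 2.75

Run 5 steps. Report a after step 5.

step 1: x_pred=-4.8894  r=5.2594  x^+=-1.3130  v^+=0.1584  a^+=0.9820
step 2: x_pred=-0.4292  r=-1.7008  x^+=-1.5857  v^+=1.2298  a^+=0.7970
step 3: x_pred=0.4420  r=0.5980  x^+=0.8486  v^+=2.2124  a^+=0.8620
step 4: x_pred=4.0917  r=-6.8317  x^+=-0.5538  v^+=2.8478  a^+=0.1191
step 5: x_pred=2.9193  r=-0.1693  x^+=2.8042  v^+=2.9798  a^+=0.1007

a_post = 0.1007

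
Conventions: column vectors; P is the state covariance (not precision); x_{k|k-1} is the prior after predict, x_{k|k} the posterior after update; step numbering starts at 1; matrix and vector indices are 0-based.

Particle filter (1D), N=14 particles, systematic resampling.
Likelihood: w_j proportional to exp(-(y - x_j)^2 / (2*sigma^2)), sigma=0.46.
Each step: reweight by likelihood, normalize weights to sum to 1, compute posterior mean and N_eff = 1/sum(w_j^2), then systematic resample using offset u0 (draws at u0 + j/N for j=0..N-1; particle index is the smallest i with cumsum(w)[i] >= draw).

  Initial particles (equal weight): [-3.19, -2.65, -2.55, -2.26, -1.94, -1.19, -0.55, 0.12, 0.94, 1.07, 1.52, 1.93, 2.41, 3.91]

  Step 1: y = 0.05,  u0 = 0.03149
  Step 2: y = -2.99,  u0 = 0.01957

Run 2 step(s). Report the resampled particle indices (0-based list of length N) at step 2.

step 1: w=[0.0000, 0.0000, 0.0000, 0.0000, 0.0001, 0.0157, 0.2531, 0.5856, 0.0912, 0.0507, 0.0036, 0.0001, 0.0000, 0.0000]  mean=0.0580  Neff=2.3915  idx=[6, 6, 6, 6, 7, 7, 7, 7, 7, 7, 7, 7, 8, 9]
step 2: w=[0.2499, 0.2499, 0.2499, 0.2499, 0.0000, 0.0000, 0.0000, 0.0000, 0.0000, 0.0000, 0.0000, 0.0000, 0.0000, 0.0000]  mean=-0.5498  Neff=4.0024  idx=[0, 0, 0, 0, 1, 1, 1, 2, 2, 2, 2, 3, 3, 3]

resampled_idx = [0, 0, 0, 0, 1, 1, 1, 2, 2, 2, 2, 3, 3, 3]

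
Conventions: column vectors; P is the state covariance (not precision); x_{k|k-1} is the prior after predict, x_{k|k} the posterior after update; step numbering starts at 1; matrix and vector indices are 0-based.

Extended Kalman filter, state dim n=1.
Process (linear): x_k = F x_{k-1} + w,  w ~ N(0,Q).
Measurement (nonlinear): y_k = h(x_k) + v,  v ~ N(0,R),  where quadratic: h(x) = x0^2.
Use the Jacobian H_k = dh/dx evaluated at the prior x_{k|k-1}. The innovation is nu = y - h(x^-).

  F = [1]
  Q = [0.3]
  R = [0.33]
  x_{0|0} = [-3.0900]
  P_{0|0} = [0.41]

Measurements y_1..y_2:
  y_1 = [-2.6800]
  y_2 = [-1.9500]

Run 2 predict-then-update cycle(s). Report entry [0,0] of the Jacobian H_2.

step 1: x^-=[-3.0900]  P^-=[0.7100]  H_jac=[-6.1800]  S=[27.4466]  K=[-0.1599]  nu=[-12.2281]  x^+=[-1.1351]  P^+=[0.0085]
step 2: x^-=[-1.1351]  P^-=[0.3085]  H_jac=[-2.2703]  S=[1.9202]  K=[-0.3648]  nu=[-3.2385]  x^+=[0.0462]  P^+=[0.0530]

H_jac[0,0] = -2.2703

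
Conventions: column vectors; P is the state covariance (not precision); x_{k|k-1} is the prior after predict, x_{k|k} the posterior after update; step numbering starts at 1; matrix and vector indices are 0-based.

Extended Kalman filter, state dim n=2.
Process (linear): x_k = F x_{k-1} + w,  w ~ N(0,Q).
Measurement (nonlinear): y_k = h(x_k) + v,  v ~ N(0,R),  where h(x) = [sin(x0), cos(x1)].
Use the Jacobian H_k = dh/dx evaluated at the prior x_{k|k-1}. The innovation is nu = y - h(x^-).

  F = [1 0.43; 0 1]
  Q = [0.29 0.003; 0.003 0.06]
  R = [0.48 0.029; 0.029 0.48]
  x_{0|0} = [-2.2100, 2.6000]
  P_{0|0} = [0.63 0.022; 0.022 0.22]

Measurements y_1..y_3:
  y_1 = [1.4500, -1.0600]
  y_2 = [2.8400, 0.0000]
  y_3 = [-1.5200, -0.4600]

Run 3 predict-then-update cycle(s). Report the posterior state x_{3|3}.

x_post = [4.2425, 2.8227]

step 1: x^-=[-1.0920, 2.6000]  P^-=[0.9796 0.1196; 0.1196 0.2800]  H_jac=[0.4607 0.0000; 0.0000 -0.5155]  S=[0.6879 0.0006; 0.0006 0.5544]  K=[0.6561 -0.1119; 0.0803 -0.2604]  nu=[2.3376, -0.2031]  x^+=[0.4645, 2.8407]  P^+=[0.6766 0.0673; 0.0673 0.2380]
step 2: x^-=[1.6860, 2.8407]  P^-=[1.0684 0.1726; 0.1726 0.2980]  H_jac=[-0.1149 0.0000; 0.0000 -0.2964]  S=[0.4941 0.0349; 0.0349 0.5062]  K=[-0.2426 -0.0844; -0.0280 -0.1726]  nu=[1.8466, 0.9551]  x^+=[1.1575, 2.6242]  P^+=[1.0343 0.1604; 0.1604 0.2822]
step 3: x^-=[2.2859, 2.6242]  P^-=[1.5144 0.2847; 0.2847 0.3422]  H_jac=[-0.6557 0.0000; 0.0000 -0.4946]  S=[1.1311 0.1213; 0.1213 0.5637]  K=[-0.8712 -0.0623; -0.1360 -0.2710]  nu=[-2.2750, 0.4091]  x^+=[4.2425, 2.8227]  P^+=[0.6406 0.1115; 0.1115 0.2709]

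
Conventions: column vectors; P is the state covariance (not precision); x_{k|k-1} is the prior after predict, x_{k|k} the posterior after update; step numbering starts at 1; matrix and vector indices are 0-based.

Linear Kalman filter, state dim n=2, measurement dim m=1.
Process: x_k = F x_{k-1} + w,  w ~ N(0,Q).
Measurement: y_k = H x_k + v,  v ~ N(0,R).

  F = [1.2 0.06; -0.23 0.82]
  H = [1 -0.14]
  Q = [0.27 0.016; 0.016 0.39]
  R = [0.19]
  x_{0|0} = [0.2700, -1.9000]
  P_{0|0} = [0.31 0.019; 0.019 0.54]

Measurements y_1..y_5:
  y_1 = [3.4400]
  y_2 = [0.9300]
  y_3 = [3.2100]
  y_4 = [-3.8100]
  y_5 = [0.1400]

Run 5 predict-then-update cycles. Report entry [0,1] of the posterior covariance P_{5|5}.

step 1: x^-=[0.2100, -1.6201]  P^-=[0.7211 -0.0246; -0.0246 0.7623]  S=[0.9329]  K=[0.7766; -0.1407]  nu=[3.0032]  x^+=[2.5424, -2.0427]  P^+=[0.1584 0.0774; 0.0774 0.7439]
step 2: x^-=[2.9283, -2.2598]  P^-=[0.5119 0.0840; 0.0840 0.8694]  S=[0.6954]  K=[0.7192; -0.0543]  nu=[-2.3146]  x^+=[1.2636, -2.1342]  P^+=[0.1522 0.1111; 0.1111 0.8673]
step 3: x^-=[1.3883, -2.0407]  P^-=[0.5083 0.1245; 0.1245 0.9393]  S=[0.6819]  K=[0.7199; -0.0103]  nu=[1.5360]  x^+=[2.4941, -2.0565]  P^+=[0.1549 0.1295; 0.1295 0.9392]
step 4: x^-=[2.8695, -2.2600]  P^-=[0.5151 0.1451; 0.1451 0.9809]  S=[0.6837]  K=[0.7237; 0.0114]  nu=[-6.9959]  x^+=[-2.1934, -2.3398]  P^+=[0.1570 0.1395; 0.1395 0.9808]
step 5: x^-=[-2.7725, -1.4142]  P^-=[0.5197 0.1562; 0.1562 1.0052]  S=[0.6857]  K=[0.7261; 0.0226]  nu=[2.7145]  x^+=[-0.8016, -1.3528]  P^+=[0.1583 0.1450; 0.1450 1.0048]

P_post[0,1] = 0.1450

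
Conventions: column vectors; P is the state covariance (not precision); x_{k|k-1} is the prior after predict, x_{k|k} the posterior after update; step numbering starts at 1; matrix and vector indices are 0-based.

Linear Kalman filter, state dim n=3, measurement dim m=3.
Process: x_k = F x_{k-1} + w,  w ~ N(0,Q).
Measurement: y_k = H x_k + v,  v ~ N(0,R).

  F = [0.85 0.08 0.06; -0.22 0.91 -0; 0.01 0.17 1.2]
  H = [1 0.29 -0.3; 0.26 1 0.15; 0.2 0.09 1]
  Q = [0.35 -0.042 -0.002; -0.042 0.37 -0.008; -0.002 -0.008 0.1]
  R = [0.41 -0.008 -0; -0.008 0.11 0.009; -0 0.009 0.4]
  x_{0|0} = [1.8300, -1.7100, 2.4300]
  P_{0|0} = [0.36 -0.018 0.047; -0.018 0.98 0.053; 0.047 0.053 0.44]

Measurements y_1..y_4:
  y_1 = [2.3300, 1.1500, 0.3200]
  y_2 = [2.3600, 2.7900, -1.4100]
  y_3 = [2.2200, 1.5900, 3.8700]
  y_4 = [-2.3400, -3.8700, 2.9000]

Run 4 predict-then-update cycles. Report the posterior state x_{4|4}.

x_post = [0.7321, -3.5863, 2.5743]

step 1: x^-=[1.5645, -1.9587, 2.6436]  P^-=[0.6208 -0.0493 0.0970; -0.0493 1.2062 0.1888; 0.0970 0.1888 0.7846]  S=[1.0832 0.3734 0.0538; 0.3734 1.4144 0.4760; 0.0538 0.4760 1.2903]  K=[0.5663 -0.1240 0.1901; -0.0883 0.9258 -0.1150; -0.1286 0.0600 0.6196]  nu=[2.1266, 2.3054, -2.4602]  x^+=[2.0154, 0.2708, 0.9840]  P^+=[0.2683 -0.0906 0.0294; -0.0906 0.1298 -0.0312; 0.0294 -0.0312 0.2453]
step 2: x^-=[1.7938, -0.1969, 1.2470]  P^-=[0.5359 -0.1533 0.0333; -0.1533 0.5267 -0.0278; 0.0333 -0.0278 0.4447]  S=[0.9262 0.1087 -0.0112; 0.1087 0.5975 0.0982; -0.0112 0.0982 0.8731]  K=[0.5384 -0.1406 0.1678; -0.0918 0.8424 -0.1086; -0.1125 0.0161 0.5108]  nu=[0.9974, 2.3335, -2.9981]  x^+=[1.4998, 2.0028, -0.3590]  P^+=[0.2542 -0.0878 0.0229; -0.0878 0.1196 -0.0291; 0.0229 -0.0291 0.2025]
step 3: x^-=[1.4135, 1.4926, -0.0753]  P^-=[0.5253 -0.1491 0.0239; -0.1491 0.5165 -0.0254; 0.0239 -0.0254 0.3835]  S=[0.9168 0.1090 -0.0028; 0.1090 0.5874 0.0883; -0.0028 0.0883 0.8083]  K=[0.5349 -0.1385 0.1599; -0.0910 0.8392 -0.1027; -0.1076 0.0139 0.4756]  nu=[0.3511, -0.2588, 3.5282]  x^+=[2.2013, 0.8812, 1.5614]  P^+=[0.2516 -0.0865 0.0202; -0.0865 0.1186 -0.0269; 0.0202 -0.0269 0.1888]
step 4: x^-=[2.0352, 0.3176, 2.0455]  P^-=[0.5232 -0.1475 0.0205; -0.1475 0.5151 -0.0224; 0.0205 -0.0224 0.3645]  S=[0.9154 0.1096 0.0003; 0.1096 0.5868 0.0875; 0.0003 0.0875 0.7884]  K=[0.5346 -0.1376 0.1570; -0.0910 0.8386 -0.1001; -0.1061 0.0147 0.4633]  nu=[-3.8537, -5.0236, 0.4188]  x^+=[0.7321, -3.5863, 2.5743]  P^+=[0.2510 -0.0861 0.0191; -0.0861 0.1183 -0.0259; 0.0191 -0.0259 0.1840]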